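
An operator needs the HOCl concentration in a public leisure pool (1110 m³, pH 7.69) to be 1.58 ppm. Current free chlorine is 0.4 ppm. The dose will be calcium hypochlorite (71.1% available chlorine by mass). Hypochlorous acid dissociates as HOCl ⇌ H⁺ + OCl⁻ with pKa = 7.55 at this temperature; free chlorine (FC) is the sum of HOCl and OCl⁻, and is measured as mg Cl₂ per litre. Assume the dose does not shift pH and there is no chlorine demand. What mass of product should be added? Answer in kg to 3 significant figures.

Volume: 1110 m³ = 1,110,000 L.
[OCl⁻]/[HOCl] = 10^(pH − pKa) = 10^(7.69 − 7.55) = 1.38; fraction as HOCl = 1/(1 + 1.38) = 0.4201.
Free chlorine required for 1.58 ppm HOCl: 1.58 / 0.4201 = 3.761 ppm.
FC to add: 3.761 − 0.4 = 3.361 mg/L as Cl₂.
Cl₂ equivalent: 3.361 mg/L × 1,110,000 L = 3731 g.
Product at 71.1% available Cl: 3731 / 0.711 = 5247 g.

5.25 kg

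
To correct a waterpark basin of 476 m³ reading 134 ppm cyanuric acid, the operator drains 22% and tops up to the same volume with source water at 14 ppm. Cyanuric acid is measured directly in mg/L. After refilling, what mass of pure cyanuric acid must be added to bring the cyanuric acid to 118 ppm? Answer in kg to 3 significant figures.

4.95 kg

Volume: 476 m³ = 476,000 L.
After draining 22% and refilling: 134 × 0.78 + 14 × 0.22 = 107.6 ppm.
Deficit to target: 118 − 107.6 = 10.4 mg/L.
Mass: 10.4 mg/L × 476,000 L = 4950 g cyanuric acid.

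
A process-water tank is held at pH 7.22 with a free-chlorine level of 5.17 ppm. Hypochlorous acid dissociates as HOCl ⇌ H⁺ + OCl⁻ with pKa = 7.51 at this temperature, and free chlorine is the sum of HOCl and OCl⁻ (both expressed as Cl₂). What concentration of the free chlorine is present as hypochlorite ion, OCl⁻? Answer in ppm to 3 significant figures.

[OCl⁻]/[HOCl] = 10^(pH − pKa) = 10^(7.22 − 7.51) = 10^-0.29 = 0.5129.
Fraction as HOCl = 1 / (1 + 0.5129) = 0.661.
OCl⁻ = (1 − 0.661) × 5.17 ppm = 1.753 ppm.

1.75 ppm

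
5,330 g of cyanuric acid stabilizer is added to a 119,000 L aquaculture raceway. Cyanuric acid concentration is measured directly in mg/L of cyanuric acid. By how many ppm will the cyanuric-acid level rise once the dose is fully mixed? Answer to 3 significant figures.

44.8 ppm

Rise: 5,330 g / 119,000 L × 1000 = 44.79 mg/L.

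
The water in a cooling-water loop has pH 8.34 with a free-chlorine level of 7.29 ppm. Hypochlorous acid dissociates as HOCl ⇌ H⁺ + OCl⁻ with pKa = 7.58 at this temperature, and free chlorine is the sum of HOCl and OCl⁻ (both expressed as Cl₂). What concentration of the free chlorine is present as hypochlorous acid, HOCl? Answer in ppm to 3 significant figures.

1.08 ppm

[OCl⁻]/[HOCl] = 10^(pH − pKa) = 10^(8.34 − 7.58) = 10^0.76 = 5.754.
Fraction as HOCl = 1 / (1 + 5.754) = 0.1481.
HOCl = 0.1481 × 7.29 ppm = 1.079 ppm.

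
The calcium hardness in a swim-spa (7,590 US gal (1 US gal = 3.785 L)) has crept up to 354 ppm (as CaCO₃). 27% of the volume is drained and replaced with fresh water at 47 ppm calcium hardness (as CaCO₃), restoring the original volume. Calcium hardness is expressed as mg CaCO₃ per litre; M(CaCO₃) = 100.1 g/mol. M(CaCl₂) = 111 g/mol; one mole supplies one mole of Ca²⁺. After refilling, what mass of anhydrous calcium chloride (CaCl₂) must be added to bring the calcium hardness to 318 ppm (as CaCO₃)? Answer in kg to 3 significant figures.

Volume: 7,590 US gal × 3.785 L/gal = 28,728 L.
After draining 27% and refilling: 354 × 0.73 + 47 × 0.27 = 271.11 ppm.
Deficit to target: 318 − 271.11 = 46.89 mg/L.
As CaCO₃: 46.89 mg/L × 28,728 L = 1347 g; ÷ 100.1 = 13.46 mol Ca²⁺.
Mass: 13.46 × 111 = 1494 g.

1.49 kg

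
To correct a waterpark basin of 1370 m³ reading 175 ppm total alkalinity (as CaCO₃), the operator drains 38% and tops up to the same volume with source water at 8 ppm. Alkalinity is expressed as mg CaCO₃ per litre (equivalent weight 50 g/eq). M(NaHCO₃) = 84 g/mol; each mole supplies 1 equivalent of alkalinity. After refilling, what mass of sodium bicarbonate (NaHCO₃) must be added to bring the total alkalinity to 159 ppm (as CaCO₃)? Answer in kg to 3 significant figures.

109 kg

Volume: 1370 m³ = 1,370,000 L.
After draining 38% and refilling: 175 × 0.62 + 8 × 0.38 = 111.54 ppm.
Deficit to target: 159 − 111.54 = 47.46 mg/L.
As CaCO₃: 47.46 mg/L × 1,370,000 L = 65,020 g; ÷ 50 g/eq ÷ 1 = 1300 mol NaHCO₃.
Mass: 1300 × 84 = 109,200 g.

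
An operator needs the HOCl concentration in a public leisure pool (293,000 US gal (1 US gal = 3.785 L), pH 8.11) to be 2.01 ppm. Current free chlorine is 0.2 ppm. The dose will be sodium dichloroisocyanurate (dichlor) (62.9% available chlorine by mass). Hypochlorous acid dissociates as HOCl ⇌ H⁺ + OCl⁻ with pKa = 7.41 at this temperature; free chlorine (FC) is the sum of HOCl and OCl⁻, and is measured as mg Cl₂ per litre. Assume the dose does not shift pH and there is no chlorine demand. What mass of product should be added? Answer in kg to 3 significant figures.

Volume: 293,000 US gal × 3.785 L/gal = 1,109,005 L.
[OCl⁻]/[HOCl] = 10^(pH − pKa) = 10^(8.11 − 7.41) = 5.012; fraction as HOCl = 1/(1 + 5.012) = 0.1663.
Free chlorine required for 2.01 ppm HOCl: 2.01 / 0.1663 = 12.08 ppm.
FC to add: 12.08 − 0.2 = 11.88 mg/L as Cl₂.
Cl₂ equivalent: 11.88 mg/L × 1,109,005 L = 13,180 g.
Product at 62.9% available Cl: 13,180 / 0.629 = 20,950 g.

21.0 kg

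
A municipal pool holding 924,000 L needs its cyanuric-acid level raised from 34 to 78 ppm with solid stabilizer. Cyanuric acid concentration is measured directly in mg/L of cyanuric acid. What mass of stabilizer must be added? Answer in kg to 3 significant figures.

CYA to add: (78 − 34) = 44 mg/L × 924,000 L = 40,660 g cyanuric acid.

40.7 kg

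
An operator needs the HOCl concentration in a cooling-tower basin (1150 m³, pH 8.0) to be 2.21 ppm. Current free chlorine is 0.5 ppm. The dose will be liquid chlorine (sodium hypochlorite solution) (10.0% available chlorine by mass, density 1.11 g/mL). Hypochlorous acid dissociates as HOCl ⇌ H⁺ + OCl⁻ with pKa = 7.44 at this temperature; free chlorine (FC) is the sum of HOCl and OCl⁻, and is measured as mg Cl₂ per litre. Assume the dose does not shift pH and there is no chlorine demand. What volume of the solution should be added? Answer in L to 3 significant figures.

Volume: 1150 m³ = 1,150,000 L.
[OCl⁻]/[HOCl] = 10^(pH − pKa) = 10^(8.0 − 7.44) = 3.631; fraction as HOCl = 1/(1 + 3.631) = 0.2159.
Free chlorine required for 2.21 ppm HOCl: 2.21 / 0.2159 = 10.23 ppm.
FC to add: 10.23 − 0.5 = 9.734 mg/L as Cl₂.
Cl₂ equivalent: 9.734 mg/L × 1,150,000 L = 11,190 g.
Product at 10.0% available Cl: 11,190 / 0.1 = 111,900 g.
Volume: 111,900 g ÷ 1.11 g/mL = 100,800 mL.

101 L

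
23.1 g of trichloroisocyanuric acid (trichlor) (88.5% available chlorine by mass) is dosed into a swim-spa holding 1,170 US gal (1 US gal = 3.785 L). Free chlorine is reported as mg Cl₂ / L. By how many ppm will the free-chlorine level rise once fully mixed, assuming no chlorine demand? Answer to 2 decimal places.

Volume: 1,170 US gal × 3.785 L/gal = 4,428 L.
Available chlorine delivered: 23.1 g × 0.885 = 20.44 g as Cl₂.
Concentration rise: 20.44 g / 4,428 L = 4.616 mg/L = 4.62 ppm.

4.62 ppm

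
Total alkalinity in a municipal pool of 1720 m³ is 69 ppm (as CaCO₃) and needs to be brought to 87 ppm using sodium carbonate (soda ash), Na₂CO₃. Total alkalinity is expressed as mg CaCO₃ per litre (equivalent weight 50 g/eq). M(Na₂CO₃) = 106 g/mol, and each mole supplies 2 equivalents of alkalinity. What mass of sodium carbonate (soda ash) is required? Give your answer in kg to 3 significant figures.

32.8 kg

Volume: 1720 m³ = 1,720,000 L.
Alkalinity to add: (87 − 69) = 18 mg/L as CaCO₃ × 1,720,000 L = 30,960 g as CaCO₃.
Equivalents: 30,960 g ÷ 50 g/eq = 619.2 eq.
Each mole of Na₂CO₃ supplies 2 eq, so 619.2 / 2 = 309.6 mol.
Mass: 309.6 mol × 106 g/mol = 32,820 g.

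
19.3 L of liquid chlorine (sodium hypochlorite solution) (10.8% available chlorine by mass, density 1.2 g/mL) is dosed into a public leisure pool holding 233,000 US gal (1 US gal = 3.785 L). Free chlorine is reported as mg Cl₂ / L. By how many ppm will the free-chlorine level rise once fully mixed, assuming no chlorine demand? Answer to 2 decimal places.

2.84 ppm

Volume: 233,000 US gal × 3.785 L/gal = 881,905 L.
Mass of solution: 19.3 L × 1000 mL/L × 1.2 g/mL = 23,160 g.
Available chlorine delivered: 23,160 g × 0.108 = 2501 g as Cl₂.
Concentration rise: 2501 g / 881,905 L = 2.836 mg/L = 2.84 ppm.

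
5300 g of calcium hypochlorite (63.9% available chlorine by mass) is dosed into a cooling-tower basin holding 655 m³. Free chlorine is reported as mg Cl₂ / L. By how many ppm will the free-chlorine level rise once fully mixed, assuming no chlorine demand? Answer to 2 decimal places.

Volume: 655 m³ = 655,000 L.
Available chlorine delivered: 5300 g × 0.639 = 3387 g as Cl₂.
Concentration rise: 3387 g / 655,000 L = 5.171 mg/L = 5.17 ppm.

5.17 ppm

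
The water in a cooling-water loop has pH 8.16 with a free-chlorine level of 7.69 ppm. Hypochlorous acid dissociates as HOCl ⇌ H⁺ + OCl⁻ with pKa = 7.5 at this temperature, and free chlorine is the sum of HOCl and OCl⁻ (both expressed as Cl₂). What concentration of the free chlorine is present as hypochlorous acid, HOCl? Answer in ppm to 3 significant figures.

[OCl⁻]/[HOCl] = 10^(pH − pKa) = 10^(8.16 − 7.5) = 10^0.66 = 4.571.
Fraction as HOCl = 1 / (1 + 4.571) = 0.1795.
HOCl = 0.1795 × 7.69 ppm = 1.38 ppm.

1.38 ppm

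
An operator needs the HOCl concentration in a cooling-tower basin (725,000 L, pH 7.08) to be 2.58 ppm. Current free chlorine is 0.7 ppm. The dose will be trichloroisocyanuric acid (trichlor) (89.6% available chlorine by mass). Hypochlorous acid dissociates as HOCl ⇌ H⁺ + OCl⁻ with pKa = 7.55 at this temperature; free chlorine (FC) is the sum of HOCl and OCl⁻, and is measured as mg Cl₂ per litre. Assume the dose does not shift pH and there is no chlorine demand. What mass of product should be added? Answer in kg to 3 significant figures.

[OCl⁻]/[HOCl] = 10^(pH − pKa) = 10^(7.08 − 7.55) = 0.3388; fraction as HOCl = 1/(1 + 0.3388) = 0.7469.
Free chlorine required for 2.58 ppm HOCl: 2.58 / 0.7469 = 3.454 ppm.
FC to add: 3.454 − 0.7 = 2.754 mg/L as Cl₂.
Cl₂ equivalent: 2.754 mg/L × 725,000 L = 1997 g.
Product at 89.6% available Cl: 1997 / 0.896 = 2229 g.

2.23 kg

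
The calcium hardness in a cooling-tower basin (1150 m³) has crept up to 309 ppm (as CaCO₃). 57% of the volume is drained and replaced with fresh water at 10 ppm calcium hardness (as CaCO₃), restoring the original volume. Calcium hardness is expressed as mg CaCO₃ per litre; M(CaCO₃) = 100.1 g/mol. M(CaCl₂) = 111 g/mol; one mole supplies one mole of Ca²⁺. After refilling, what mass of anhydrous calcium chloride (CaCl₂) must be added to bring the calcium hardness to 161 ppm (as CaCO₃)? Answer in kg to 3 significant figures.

Volume: 1150 m³ = 1,150,000 L.
After draining 57% and refilling: 309 × 0.43 + 10 × 0.57 = 138.57 ppm.
Deficit to target: 161 − 138.57 = 22.43 mg/L.
As CaCO₃: 22.43 mg/L × 1,150,000 L = 25,790 g; ÷ 100.1 = 257.7 mol Ca²⁺.
Mass: 257.7 × 111 = 28,600 g.

28.6 kg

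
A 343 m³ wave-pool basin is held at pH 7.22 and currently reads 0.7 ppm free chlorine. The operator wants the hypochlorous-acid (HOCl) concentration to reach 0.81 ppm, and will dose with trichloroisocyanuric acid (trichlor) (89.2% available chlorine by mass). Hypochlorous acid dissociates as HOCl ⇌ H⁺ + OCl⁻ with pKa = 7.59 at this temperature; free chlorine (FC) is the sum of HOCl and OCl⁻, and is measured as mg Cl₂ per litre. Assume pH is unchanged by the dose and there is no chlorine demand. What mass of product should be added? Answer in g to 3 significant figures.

175 g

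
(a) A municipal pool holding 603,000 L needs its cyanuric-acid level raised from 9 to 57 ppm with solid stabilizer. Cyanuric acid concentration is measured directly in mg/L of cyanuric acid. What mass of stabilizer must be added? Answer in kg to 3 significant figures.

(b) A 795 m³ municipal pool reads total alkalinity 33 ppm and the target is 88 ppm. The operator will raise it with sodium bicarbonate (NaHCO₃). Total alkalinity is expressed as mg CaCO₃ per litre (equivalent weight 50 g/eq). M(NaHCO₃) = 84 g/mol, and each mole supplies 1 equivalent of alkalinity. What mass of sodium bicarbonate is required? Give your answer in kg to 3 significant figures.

(a) 28.9 kg; (b) 73.5 kg

(a) CYA to add: (57 − 9) = 48 mg/L × 603,000 L = 28,940 g cyanuric acid.

(b) Volume: 795 m³ = 795,000 L.
(b) Alkalinity to add: (88 − 33) = 55 mg/L as CaCO₃ × 795,000 L = 43,720 g as CaCO₃.
(b) Equivalents: 43,720 g ÷ 50 g/eq = 874.5 eq.
(b) NaHCO₃ supplies 1 eq per mole → 874.5 mol.
(b) Mass: 874.5 mol × 84 g/mol = 73,460 g.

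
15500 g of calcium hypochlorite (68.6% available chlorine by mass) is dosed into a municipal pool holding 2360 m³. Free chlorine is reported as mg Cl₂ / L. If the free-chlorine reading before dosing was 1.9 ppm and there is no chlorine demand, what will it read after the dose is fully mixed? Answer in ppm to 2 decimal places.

Volume: 2360 m³ = 2,360,000 L.
Available chlorine delivered: 15,500 g × 0.686 = 10,630 g as Cl₂.
Concentration rise: 10,630 g / 2,360,000 L = 4.506 mg/L = 4.51 ppm.
Final FC: 1.9 + 4.51 = 6.41 ppm.

6.41 ppm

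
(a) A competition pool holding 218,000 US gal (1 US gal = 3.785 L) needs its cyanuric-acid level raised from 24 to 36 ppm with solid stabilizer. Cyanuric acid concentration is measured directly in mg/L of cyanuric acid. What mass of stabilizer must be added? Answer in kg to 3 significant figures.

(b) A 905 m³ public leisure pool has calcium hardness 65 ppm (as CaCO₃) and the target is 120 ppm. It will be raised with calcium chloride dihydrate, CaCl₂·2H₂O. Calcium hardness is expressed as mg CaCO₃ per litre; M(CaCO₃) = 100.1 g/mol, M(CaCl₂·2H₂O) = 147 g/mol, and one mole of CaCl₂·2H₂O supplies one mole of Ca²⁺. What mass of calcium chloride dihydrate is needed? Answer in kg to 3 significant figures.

(a) 9.90 kg; (b) 73.1 kg

(a) Volume: 218,000 US gal × 3.785 L/gal = 825,130 L.
(a) CYA to add: (36 − 24) = 12 mg/L × 825,130 L = 9902 g cyanuric acid.

(b) Volume: 905 m³ = 905,000 L.
(b) Hardness to add: (120 − 65) = 55 mg/L as CaCO₃ × 905,000 L = 49,780 g as CaCO₃.
(b) Moles of Ca²⁺ (1 mol Ca²⁺ ≡ 1 mol CaCO₃): 49,780 / 100.1 g/mol = 497.3 mol.
(b) Mass of CaCl₂·2H₂O: 497.3 × 147 = 73,100 g.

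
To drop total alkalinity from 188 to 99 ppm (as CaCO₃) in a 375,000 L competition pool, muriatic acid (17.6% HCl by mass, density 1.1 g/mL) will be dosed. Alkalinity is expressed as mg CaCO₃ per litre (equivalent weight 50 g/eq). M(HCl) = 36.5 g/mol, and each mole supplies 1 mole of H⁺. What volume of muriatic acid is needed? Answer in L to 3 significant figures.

Alkalinity to neutralize: (188 − 99) = 89 mg/L as CaCO₃ × 375,000 L = 33,380 g as CaCO₃.
Equivalents of H⁺ required: 33,380 ÷ 50 g/eq = 667.5 eq = 667.5 mol HCl.
Mass of HCl: 667.5 × 36.5 = 24,360 g.
Mass of 17.6% solution: 24,360 / 0.176 = 138,400 g.
Volume: 138,400 g ÷ 1.1 g/mL = 125,800 mL.

126 L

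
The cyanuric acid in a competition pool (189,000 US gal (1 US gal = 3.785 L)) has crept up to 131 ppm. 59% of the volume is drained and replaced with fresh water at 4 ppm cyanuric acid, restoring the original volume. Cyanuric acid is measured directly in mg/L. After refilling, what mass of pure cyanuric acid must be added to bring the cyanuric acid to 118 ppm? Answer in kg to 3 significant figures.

Volume: 189,000 US gal × 3.785 L/gal = 715,365 L.
After draining 59% and refilling: 131 × 0.41 + 4 × 0.59 = 56.07 ppm.
Deficit to target: 118 − 56.07 = 61.93 mg/L.
Mass: 61.93 mg/L × 715,365 L = 44,300 g cyanuric acid.

44.3 kg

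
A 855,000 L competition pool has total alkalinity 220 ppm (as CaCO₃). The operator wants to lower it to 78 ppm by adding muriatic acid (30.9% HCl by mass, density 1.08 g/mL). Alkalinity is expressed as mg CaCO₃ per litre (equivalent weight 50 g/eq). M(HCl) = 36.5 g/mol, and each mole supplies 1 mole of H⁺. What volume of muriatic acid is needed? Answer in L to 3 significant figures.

Alkalinity to neutralize: (220 − 78) = 142 mg/L as CaCO₃ × 855,000 L = 121,400 g as CaCO₃.
Equivalents of H⁺ required: 121,400 ÷ 50 g/eq = 2428 eq = 2428 mol HCl.
Mass of HCl: 2428 × 36.5 = 88,630 g.
Mass of 30.9% solution: 88,630 / 0.309 = 286,800 g.
Volume: 286,800 g ÷ 1.08 g/mL = 265,600 mL.

266 L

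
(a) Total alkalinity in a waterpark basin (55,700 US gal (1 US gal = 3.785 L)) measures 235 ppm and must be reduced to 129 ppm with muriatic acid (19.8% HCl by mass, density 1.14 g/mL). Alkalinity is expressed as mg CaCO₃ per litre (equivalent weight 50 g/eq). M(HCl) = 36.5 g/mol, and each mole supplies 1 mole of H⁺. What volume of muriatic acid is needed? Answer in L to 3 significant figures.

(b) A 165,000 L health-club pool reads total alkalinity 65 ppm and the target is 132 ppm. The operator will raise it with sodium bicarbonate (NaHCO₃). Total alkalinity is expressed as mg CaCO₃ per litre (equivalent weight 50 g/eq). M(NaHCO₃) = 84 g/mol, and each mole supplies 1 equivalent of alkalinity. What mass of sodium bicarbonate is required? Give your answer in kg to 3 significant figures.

(a) Volume: 55,700 US gal × 3.785 L/gal = 210,824 L.
(a) Alkalinity to neutralize: (235 − 129) = 106 mg/L as CaCO₃ × 210,824 L = 22,350 g as CaCO₃.
(a) Equivalents of H⁺ required: 22,350 ÷ 50 g/eq = 446.9 eq = 446.9 mol HCl.
(a) Mass of HCl: 446.9 × 36.5 = 16,310 g.
(a) Mass of 19.8% solution: 16,310 / 0.198 = 82,390 g.
(a) Volume: 82,390 g ÷ 1.14 g/mL = 72,270 mL.

(b) Alkalinity to add: (132 − 65) = 67 mg/L as CaCO₃ × 165,000 L = 11,060 g as CaCO₃.
(b) Equivalents: 11,060 g ÷ 50 g/eq = 221.1 eq.
(b) NaHCO₃ supplies 1 eq per mole → 221.1 mol.
(b) Mass: 221.1 mol × 84 g/mol = 18,570 g.

(a) 72.3 L; (b) 18.6 kg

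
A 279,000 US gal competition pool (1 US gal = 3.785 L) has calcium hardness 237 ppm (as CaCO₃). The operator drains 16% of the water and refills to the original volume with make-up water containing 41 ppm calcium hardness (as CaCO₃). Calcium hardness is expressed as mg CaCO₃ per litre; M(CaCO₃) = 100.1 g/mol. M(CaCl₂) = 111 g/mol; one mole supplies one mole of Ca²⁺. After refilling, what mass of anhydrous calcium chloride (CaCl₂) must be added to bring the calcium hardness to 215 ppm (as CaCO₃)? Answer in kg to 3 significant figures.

Volume: 279,000 US gal × 3.785 L/gal = 1,056,015 L.
After draining 16% and refilling: 237 × 0.84 + 41 × 0.16 = 205.64 ppm.
Deficit to target: 215 − 205.64 = 9.36 mg/L.
As CaCO₃: 9.36 mg/L × 1,056,015 L = 9884 g; ÷ 100.1 = 98.74 mol Ca²⁺.
Mass: 98.74 × 111 = 10,960 g.

11.0 kg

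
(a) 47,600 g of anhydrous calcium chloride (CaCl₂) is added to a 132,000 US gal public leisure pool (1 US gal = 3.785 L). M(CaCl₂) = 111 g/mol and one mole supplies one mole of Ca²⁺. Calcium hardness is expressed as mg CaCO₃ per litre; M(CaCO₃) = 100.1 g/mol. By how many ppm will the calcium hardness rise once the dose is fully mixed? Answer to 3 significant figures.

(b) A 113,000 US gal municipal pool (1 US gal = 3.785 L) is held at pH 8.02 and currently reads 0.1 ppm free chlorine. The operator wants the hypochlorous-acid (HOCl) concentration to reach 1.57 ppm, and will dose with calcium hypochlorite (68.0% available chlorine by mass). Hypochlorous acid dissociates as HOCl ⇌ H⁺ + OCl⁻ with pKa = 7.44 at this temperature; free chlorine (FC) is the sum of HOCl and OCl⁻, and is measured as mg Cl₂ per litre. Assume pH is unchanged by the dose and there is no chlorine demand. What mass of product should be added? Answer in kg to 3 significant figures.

(a) 85.9 ppm; (b) 4.68 kg

(a) Volume: 132,000 US gal × 3.785 L/gal = 499,620 L.
(a) Moles of Ca²⁺: 47,600 g ÷ 111 g/mol = 428.8 mol.
(a) As CaCO₃: 428.8 mol × 100.1 g/mol = 42,930 g.
(a) Rise: 42,930 g / 499,620 L × 1000 = 85.92 mg/L.

(b) Volume: 113,000 US gal × 3.785 L/gal = 427,705 L.
(b) [OCl⁻]/[HOCl] = 10^(pH − pKa) = 10^(8.02 − 7.44) = 3.802; fraction as HOCl = 1/(1 + 3.802) = 0.2083.
(b) Free chlorine required for 1.57 ppm HOCl: 1.57 / 0.2083 = 7.539 ppm.
(b) FC to add: 7.539 − 0.1 = 7.439 mg/L as Cl₂.
(b) Cl₂ equivalent: 7.439 mg/L × 427,705 L = 3182 g.
(b) Product at 68.0% available Cl: 3182 / 0.68 = 4679 g.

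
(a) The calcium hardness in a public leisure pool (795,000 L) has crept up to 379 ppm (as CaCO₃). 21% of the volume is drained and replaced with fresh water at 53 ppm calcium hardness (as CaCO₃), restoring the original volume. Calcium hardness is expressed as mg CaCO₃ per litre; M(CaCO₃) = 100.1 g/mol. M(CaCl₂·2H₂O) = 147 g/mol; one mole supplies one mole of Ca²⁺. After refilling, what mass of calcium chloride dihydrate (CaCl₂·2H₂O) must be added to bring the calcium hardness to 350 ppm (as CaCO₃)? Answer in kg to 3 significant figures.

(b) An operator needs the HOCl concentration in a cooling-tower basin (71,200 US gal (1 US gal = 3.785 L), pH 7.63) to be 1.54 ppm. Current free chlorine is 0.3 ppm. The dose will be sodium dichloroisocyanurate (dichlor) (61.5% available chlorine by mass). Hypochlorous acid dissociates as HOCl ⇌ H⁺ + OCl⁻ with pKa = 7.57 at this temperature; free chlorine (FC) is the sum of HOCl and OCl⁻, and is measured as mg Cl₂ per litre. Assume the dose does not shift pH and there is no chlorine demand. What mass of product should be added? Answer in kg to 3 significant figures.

(a) 46.1 kg; (b) 1.32 kg

(a) After draining 21% and refilling: 379 × 0.79 + 53 × 0.21 = 310.54 ppm.
(a) Deficit to target: 350 − 310.54 = 39.46 mg/L.
(a) As CaCO₃: 39.46 mg/L × 795,000 L = 31,370 g; ÷ 100.1 = 313.4 mol Ca²⁺.
(a) Mass: 313.4 × 147 = 46,070 g.

(b) Volume: 71,200 US gal × 3.785 L/gal = 269,492 L.
(b) [OCl⁻]/[HOCl] = 10^(pH − pKa) = 10^(7.63 − 7.57) = 1.148; fraction as HOCl = 1/(1 + 1.148) = 0.4655.
(b) Free chlorine required for 1.54 ppm HOCl: 1.54 / 0.4655 = 3.308 ppm.
(b) FC to add: 3.308 − 0.3 = 3.008 mg/L as Cl₂.
(b) Cl₂ equivalent: 3.008 mg/L × 269,492 L = 810.7 g.
(b) Product at 61.5% available Cl: 810.7 / 0.615 = 1318 g.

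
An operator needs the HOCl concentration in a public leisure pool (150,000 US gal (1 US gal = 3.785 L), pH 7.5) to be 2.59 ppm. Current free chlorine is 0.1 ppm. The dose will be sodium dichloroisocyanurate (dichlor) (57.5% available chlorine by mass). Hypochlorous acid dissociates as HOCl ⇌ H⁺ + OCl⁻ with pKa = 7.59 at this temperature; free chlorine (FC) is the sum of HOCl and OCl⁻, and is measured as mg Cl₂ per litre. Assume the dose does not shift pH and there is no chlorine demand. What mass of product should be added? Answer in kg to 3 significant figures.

4.54 kg

Volume: 150,000 US gal × 3.785 L/gal = 567,750 L.
[OCl⁻]/[HOCl] = 10^(pH − pKa) = 10^(7.5 − 7.59) = 0.8128; fraction as HOCl = 1/(1 + 0.8128) = 0.5516.
Free chlorine required for 2.59 ppm HOCl: 2.59 / 0.5516 = 4.695 ppm.
FC to add: 4.695 − 0.1 = 4.595 mg/L as Cl₂.
Cl₂ equivalent: 4.595 mg/L × 567,750 L = 2609 g.
Product at 57.5% available Cl: 2609 / 0.575 = 4537 g.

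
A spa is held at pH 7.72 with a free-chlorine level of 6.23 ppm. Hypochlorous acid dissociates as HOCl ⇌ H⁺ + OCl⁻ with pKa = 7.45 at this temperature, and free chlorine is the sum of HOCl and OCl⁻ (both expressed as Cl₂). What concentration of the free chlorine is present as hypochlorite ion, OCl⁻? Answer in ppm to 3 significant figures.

[OCl⁻]/[HOCl] = 10^(pH − pKa) = 10^(7.72 − 7.45) = 10^0.27 = 1.862.
Fraction as HOCl = 1 / (1 + 1.862) = 0.3494.
OCl⁻ = (1 − 0.3494) × 6.23 ppm = 4.053 ppm.

4.05 ppm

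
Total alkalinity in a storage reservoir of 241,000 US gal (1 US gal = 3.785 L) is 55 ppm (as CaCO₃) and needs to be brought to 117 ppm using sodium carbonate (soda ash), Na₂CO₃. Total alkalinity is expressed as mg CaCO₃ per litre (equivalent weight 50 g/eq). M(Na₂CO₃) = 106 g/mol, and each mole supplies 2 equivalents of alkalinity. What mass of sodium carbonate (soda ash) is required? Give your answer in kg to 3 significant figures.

59.9 kg

Volume: 241,000 US gal × 3.785 L/gal = 912,185 L.
Alkalinity to add: (117 − 55) = 62 mg/L as CaCO₃ × 912,185 L = 56,560 g as CaCO₃.
Equivalents: 56,560 g ÷ 50 g/eq = 1131 eq.
Each mole of Na₂CO₃ supplies 2 eq, so 1131 / 2 = 565.6 mol.
Mass: 565.6 mol × 106 g/mol = 59,950 g.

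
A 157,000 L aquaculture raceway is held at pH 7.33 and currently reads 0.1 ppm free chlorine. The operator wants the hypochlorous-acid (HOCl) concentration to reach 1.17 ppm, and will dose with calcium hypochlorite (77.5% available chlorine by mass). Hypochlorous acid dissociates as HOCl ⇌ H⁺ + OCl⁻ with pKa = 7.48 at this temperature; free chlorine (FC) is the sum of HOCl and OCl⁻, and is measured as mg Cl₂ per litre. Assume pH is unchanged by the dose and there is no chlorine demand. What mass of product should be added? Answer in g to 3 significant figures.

385 g

[OCl⁻]/[HOCl] = 10^(pH − pKa) = 10^(7.33 − 7.48) = 0.7079; fraction as HOCl = 1/(1 + 0.7079) = 0.5855.
Free chlorine required for 1.17 ppm HOCl: 1.17 / 0.5855 = 1.998 ppm.
FC to add: 1.998 − 0.1 = 1.898 mg/L as Cl₂.
Cl₂ equivalent: 1.898 mg/L × 157,000 L = 298 g.
Product at 77.5% available Cl: 298 / 0.775 = 384.6 g.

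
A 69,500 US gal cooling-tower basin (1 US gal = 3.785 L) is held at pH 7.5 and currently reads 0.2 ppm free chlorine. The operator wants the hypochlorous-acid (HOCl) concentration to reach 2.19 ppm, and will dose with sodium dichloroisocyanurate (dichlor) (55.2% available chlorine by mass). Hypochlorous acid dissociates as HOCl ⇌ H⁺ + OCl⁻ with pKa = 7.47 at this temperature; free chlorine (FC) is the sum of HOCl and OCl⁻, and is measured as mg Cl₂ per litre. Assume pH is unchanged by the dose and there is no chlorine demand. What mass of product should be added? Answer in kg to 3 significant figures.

2.07 kg

Volume: 69,500 US gal × 3.785 L/gal = 263,058 L.
[OCl⁻]/[HOCl] = 10^(pH − pKa) = 10^(7.5 − 7.47) = 1.072; fraction as HOCl = 1/(1 + 1.072) = 0.4827.
Free chlorine required for 2.19 ppm HOCl: 2.19 / 0.4827 = 4.537 ppm.
FC to add: 4.537 − 0.2 = 4.337 mg/L as Cl₂.
Cl₂ equivalent: 4.337 mg/L × 263,058 L = 1141 g.
Product at 55.2% available Cl: 1141 / 0.552 = 2067 g.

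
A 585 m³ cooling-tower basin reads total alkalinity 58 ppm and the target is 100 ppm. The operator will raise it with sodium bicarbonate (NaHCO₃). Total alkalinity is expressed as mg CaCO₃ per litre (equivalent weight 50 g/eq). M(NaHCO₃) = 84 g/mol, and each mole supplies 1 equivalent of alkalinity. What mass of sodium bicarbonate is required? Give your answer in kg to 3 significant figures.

Volume: 585 m³ = 585,000 L.
Alkalinity to add: (100 − 58) = 42 mg/L as CaCO₃ × 585,000 L = 24,570 g as CaCO₃.
Equivalents: 24,570 g ÷ 50 g/eq = 491.4 eq.
NaHCO₃ supplies 1 eq per mole → 491.4 mol.
Mass: 491.4 mol × 84 g/mol = 41,280 g.

41.3 kg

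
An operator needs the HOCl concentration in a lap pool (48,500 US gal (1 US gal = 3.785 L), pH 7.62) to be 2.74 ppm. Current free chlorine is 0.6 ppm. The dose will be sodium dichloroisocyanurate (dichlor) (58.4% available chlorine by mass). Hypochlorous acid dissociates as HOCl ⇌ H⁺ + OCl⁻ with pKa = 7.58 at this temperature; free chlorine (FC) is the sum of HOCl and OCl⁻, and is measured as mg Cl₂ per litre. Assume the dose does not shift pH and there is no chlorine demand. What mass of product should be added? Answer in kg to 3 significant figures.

Volume: 48,500 US gal × 3.785 L/gal = 183,572 L.
[OCl⁻]/[HOCl] = 10^(pH − pKa) = 10^(7.62 − 7.58) = 1.096; fraction as HOCl = 1/(1 + 1.096) = 0.477.
Free chlorine required for 2.74 ppm HOCl: 2.74 / 0.477 = 5.744 ppm.
FC to add: 5.744 − 0.6 = 5.144 mg/L as Cl₂.
Cl₂ equivalent: 5.144 mg/L × 183,572 L = 944.4 g.
Product at 58.4% available Cl: 944.4 / 0.584 = 1617 g.

1.62 kg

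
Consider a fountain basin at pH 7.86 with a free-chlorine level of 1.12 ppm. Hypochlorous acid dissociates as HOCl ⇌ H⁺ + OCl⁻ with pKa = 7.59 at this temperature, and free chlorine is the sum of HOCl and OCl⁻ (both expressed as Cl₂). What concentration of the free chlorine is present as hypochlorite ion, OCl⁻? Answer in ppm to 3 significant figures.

[OCl⁻]/[HOCl] = 10^(pH − pKa) = 10^(7.86 − 7.59) = 10^0.27 = 1.862.
Fraction as HOCl = 1 / (1 + 1.862) = 0.3494.
OCl⁻ = (1 − 0.3494) × 1.12 ppm = 0.7287 ppm.

0.729 ppm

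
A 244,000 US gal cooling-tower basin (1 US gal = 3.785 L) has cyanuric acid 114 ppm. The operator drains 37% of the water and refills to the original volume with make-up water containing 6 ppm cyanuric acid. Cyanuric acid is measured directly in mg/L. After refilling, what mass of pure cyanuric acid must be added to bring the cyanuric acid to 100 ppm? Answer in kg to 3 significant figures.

24.0 kg

Volume: 244,000 US gal × 3.785 L/gal = 923,540 L.
After draining 37% and refilling: 114 × 0.63 + 6 × 0.37 = 74.04 ppm.
Deficit to target: 100 − 74.04 = 25.96 mg/L.
Mass: 25.96 mg/L × 923,540 L = 23,980 g cyanuric acid.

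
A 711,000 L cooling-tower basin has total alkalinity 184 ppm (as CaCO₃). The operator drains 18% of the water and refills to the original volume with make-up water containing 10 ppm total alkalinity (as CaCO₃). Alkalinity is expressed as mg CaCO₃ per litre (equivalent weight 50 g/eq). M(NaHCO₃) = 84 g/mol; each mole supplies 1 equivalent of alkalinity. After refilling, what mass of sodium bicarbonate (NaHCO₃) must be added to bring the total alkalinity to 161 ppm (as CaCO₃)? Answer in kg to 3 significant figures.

9.94 kg

After draining 18% and refilling: 184 × 0.82 + 10 × 0.18 = 152.68 ppm.
Deficit to target: 161 − 152.68 = 8.32 mg/L.
As CaCO₃: 8.32 mg/L × 711,000 L = 5916 g; ÷ 50 g/eq ÷ 1 = 118.3 mol NaHCO₃.
Mass: 118.3 × 84 = 9938 g.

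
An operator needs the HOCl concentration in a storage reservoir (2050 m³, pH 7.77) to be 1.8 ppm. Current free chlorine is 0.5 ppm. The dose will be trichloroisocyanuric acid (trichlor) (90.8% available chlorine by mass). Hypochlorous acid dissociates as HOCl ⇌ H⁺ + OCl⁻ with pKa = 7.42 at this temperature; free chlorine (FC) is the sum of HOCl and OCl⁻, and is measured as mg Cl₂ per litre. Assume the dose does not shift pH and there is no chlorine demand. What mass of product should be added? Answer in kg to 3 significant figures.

Volume: 2050 m³ = 2,050,000 L.
[OCl⁻]/[HOCl] = 10^(pH − pKa) = 10^(7.77 − 7.42) = 2.239; fraction as HOCl = 1/(1 + 2.239) = 0.3088.
Free chlorine required for 1.8 ppm HOCl: 1.8 / 0.3088 = 5.83 ppm.
FC to add: 5.83 − 0.5 = 5.33 mg/L as Cl₂.
Cl₂ equivalent: 5.33 mg/L × 2,050,000 L = 10,930 g.
Product at 90.8% available Cl: 10,930 / 0.908 = 12,030 g.

12.0 kg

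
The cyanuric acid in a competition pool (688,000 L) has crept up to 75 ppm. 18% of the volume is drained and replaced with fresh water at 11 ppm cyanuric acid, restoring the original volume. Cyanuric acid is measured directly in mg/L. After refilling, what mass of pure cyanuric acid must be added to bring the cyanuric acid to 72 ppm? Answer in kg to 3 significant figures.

After draining 18% and refilling: 75 × 0.82 + 11 × 0.18 = 63.48 ppm.
Deficit to target: 72 − 63.48 = 8.52 mg/L.
Mass: 8.52 mg/L × 688,000 L = 5862 g cyanuric acid.

5.86 kg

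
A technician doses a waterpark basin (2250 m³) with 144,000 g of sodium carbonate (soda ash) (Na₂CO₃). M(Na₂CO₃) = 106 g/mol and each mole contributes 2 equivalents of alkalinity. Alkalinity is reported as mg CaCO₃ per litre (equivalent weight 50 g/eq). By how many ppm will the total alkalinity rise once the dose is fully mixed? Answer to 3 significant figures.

Volume: 2250 m³ = 2,250,000 L.
Moles of Na₂CO₃: 144,000 g ÷ 106 g/mol = 1358 mol → 2717 eq of alkalinity.
As CaCO₃: 2717 eq × 50 g/eq = 135,800 g.
Rise: 135,800 g / 2,250,000 L × 1000 = 60.38 mg/L.

60.4 ppm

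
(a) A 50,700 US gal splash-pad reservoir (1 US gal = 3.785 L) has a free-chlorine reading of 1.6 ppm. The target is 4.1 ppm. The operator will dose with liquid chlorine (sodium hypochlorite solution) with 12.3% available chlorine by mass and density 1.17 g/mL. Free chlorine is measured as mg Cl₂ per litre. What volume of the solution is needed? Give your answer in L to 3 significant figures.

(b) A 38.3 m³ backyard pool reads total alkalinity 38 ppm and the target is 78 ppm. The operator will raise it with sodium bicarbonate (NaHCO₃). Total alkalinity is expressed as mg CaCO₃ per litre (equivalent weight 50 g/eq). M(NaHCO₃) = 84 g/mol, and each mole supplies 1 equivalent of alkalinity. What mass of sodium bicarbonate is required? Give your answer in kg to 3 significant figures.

(a) 3.33 L; (b) 2.57 kg

(a) Volume: 50,700 US gal × 3.785 L/gal = 191,900 L.
(a) Chlorine deficit: 4.1 − 1.6 = 2.5 ppm = 2.5 mg/L as Cl₂.
(a) Cl₂ equivalent needed: 2.5 mg/L × 191,900 L = 479,700 mg = 479.7 g.
(a) Product at 12.3% available chlorine: 479.7 / 0.123 = 3900 g.
(a) Volume at density 1.17 g/mL: 3900 g ÷ 1.17 g/mL = 3334 mL.

(b) Volume: 38.3 m³ = 38,300 L.
(b) Alkalinity to add: (78 − 38) = 40 mg/L as CaCO₃ × 38,300 L = 1532 g as CaCO₃.
(b) Equivalents: 1532 g ÷ 50 g/eq = 30.64 eq.
(b) NaHCO₃ supplies 1 eq per mole → 30.64 mol.
(b) Mass: 30.64 mol × 84 g/mol = 2574 g.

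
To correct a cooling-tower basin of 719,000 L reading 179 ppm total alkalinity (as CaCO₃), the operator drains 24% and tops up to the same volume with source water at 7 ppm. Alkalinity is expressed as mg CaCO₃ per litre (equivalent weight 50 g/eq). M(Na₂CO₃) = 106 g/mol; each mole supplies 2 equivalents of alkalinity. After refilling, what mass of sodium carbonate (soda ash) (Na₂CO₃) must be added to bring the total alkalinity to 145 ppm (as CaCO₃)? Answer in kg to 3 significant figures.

5.55 kg

After draining 24% and refilling: 179 × 0.76 + 7 × 0.24 = 137.72 ppm.
Deficit to target: 145 − 137.72 = 7.28 mg/L.
As CaCO₃: 7.28 mg/L × 719,000 L = 5234 g; ÷ 50 g/eq ÷ 2 = 52.34 mol Na₂CO₃.
Mass: 52.34 × 106 = 5548 g.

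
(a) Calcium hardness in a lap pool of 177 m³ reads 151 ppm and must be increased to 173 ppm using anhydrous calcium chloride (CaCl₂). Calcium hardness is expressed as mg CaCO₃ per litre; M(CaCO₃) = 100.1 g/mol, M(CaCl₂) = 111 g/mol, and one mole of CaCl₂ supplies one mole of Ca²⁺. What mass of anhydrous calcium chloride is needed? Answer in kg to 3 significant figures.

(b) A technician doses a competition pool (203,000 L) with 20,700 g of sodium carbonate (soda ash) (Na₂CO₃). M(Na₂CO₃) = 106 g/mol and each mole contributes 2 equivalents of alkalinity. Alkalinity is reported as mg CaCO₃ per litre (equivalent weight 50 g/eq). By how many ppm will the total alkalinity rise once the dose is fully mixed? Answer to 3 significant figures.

(a) 4.32 kg; (b) 96.2 ppm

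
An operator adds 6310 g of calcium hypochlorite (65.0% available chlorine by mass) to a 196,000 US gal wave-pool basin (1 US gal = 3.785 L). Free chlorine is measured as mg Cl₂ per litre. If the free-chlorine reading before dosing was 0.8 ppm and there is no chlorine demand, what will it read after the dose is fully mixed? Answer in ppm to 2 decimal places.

6.33 ppm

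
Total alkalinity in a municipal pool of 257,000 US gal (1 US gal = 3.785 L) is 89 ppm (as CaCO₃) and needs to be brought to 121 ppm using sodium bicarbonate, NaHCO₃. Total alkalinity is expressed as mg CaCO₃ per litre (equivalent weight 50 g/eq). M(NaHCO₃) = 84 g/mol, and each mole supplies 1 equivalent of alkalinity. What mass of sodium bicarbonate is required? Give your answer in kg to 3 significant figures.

52.3 kg

Volume: 257,000 US gal × 3.785 L/gal = 972,745 L.
Alkalinity to add: (121 − 89) = 32 mg/L as CaCO₃ × 972,745 L = 31,130 g as CaCO₃.
Equivalents: 31,130 g ÷ 50 g/eq = 622.6 eq.
NaHCO₃ supplies 1 eq per mole → 622.6 mol.
Mass: 622.6 mol × 84 g/mol = 52,290 g.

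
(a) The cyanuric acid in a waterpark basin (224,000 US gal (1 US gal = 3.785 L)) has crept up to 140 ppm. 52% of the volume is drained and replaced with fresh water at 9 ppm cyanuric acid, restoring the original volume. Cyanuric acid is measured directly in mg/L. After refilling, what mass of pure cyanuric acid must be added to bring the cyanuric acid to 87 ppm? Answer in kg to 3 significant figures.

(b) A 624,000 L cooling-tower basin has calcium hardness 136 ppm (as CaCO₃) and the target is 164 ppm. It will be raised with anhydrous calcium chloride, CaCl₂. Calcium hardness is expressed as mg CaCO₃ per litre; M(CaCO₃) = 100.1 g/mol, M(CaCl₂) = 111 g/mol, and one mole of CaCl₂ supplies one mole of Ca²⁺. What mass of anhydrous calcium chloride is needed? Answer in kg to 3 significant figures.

(a) 12.8 kg; (b) 19.4 kg

(a) Volume: 224,000 US gal × 3.785 L/gal = 847,840 L.
(a) After draining 52% and refilling: 140 × 0.48 + 9 × 0.52 = 71.88 ppm.
(a) Deficit to target: 87 − 71.88 = 15.12 mg/L.
(a) Mass: 15.12 mg/L × 847,840 L = 12,820 g cyanuric acid.

(b) Hardness to add: (164 − 136) = 28 mg/L as CaCO₃ × 624,000 L = 17,470 g as CaCO₃.
(b) Moles of Ca²⁺ (1 mol Ca²⁺ ≡ 1 mol CaCO₃): 17,470 / 100.1 g/mol = 174.5 mol.
(b) Mass of CaCl₂: 174.5 × 111 = 19,370 g.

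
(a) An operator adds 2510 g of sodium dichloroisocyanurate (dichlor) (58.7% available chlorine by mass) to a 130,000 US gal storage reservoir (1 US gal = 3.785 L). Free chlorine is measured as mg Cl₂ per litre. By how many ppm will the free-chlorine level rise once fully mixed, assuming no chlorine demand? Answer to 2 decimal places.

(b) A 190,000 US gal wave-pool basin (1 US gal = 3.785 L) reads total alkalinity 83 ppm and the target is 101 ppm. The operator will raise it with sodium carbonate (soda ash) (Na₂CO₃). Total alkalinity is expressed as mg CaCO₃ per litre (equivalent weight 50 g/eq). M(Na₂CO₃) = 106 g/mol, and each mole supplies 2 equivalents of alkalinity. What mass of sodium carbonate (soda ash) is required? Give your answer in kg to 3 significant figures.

(a) Volume: 130,000 US gal × 3.785 L/gal = 492,050 L.
(a) Available chlorine delivered: 2510 g × 0.587 = 1473 g as Cl₂.
(a) Concentration rise: 1473 g / 492,050 L = 2.994 mg/L = 2.99 ppm.

(b) Volume: 190,000 US gal × 3.785 L/gal = 719,150 L.
(b) Alkalinity to add: (101 − 83) = 18 mg/L as CaCO₃ × 719,150 L = 12,940 g as CaCO₃.
(b) Equivalents: 12,940 g ÷ 50 g/eq = 258.9 eq.
(b) Each mole of Na₂CO₃ supplies 2 eq, so 258.9 / 2 = 129.4 mol.
(b) Mass: 129.4 mol × 106 g/mol = 13,720 g.

(a) 2.99 ppm; (b) 13.7 kg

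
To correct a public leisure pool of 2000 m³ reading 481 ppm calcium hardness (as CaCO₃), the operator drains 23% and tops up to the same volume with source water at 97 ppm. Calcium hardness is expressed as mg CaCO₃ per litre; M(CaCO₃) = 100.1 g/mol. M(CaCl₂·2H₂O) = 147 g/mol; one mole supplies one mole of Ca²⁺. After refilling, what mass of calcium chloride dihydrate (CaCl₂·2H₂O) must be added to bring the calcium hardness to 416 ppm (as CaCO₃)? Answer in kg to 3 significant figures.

Volume: 2000 m³ = 2,000,000 L.
After draining 23% and refilling: 481 × 0.77 + 97 × 0.23 = 392.68 ppm.
Deficit to target: 416 − 392.68 = 23.32 mg/L.
As CaCO₃: 23.32 mg/L × 2,000,000 L = 46,640 g; ÷ 100.1 = 465.9 mol Ca²⁺.
Mass: 465.9 × 147 = 68,490 g.

68.5 kg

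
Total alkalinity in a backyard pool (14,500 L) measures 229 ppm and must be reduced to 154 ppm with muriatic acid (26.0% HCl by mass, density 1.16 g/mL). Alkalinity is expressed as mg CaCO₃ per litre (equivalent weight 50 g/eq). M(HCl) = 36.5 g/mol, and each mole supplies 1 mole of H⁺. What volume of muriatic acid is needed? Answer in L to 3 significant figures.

2.63 L

Alkalinity to neutralize: (229 − 154) = 75 mg/L as CaCO₃ × 14,500 L = 1088 g as CaCO₃.
Equivalents of H⁺ required: 1088 ÷ 50 g/eq = 21.75 eq = 21.75 mol HCl.
Mass of HCl: 21.75 × 36.5 = 793.9 g.
Mass of 26.0% solution: 793.9 / 0.26 = 3053 g.
Volume: 3053 g ÷ 1.16 g/mL = 2632 mL.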